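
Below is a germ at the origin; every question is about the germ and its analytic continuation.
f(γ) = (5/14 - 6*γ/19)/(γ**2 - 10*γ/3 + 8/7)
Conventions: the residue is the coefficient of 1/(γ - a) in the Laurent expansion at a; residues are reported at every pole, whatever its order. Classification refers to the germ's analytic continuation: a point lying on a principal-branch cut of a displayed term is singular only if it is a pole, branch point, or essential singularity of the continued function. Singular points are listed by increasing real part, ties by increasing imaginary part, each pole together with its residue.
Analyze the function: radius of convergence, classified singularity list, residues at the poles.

Radius of convergence at 0: 5/3 - (1/21)*sqrt(721).
At 5/3 - (1/21)*sqrt(721): a pole of order 1; residue -3/19 + (135/54796)*sqrt(721).
At 5/3 + (1/21)*sqrt(721): a pole of order 1; residue -3/19 - (135/54796)*sqrt(721).

Denominator factor (γ**2 - 10*γ/3 + 8/7): discriminant 412/63, real irrational roots 5/3 + (1/21)*sqrt(721) and 5/3 - (1/21)*sqrt(721); poles of order 1, moduli 5/3 + (1/21)*sqrt(721) and 5/3 - (1/21)*sqrt(721).
The radius of convergence is the smallest modulus among the singular points: 5/3 - (1/21)*sqrt(721).
The factor γ**2 - 10*γ/3 + 8/7 splits as (γ - a)(γ - a') with a = 5/3 - (1/21)*sqrt(721), a' = 5/3 + (1/21)*sqrt(721). At the order-1 pole a set g(γ) = (γ - a)*f(γ) = [5/14 - 6*γ/19] / (γ - a').
Simple pole: residue = g(a) at a = 5/3 - (1/21)*sqrt(721), which is -3/19 + (135/54796)*sqrt(721).
The factor γ**2 - 10*γ/3 + 8/7 splits as (γ - a)(γ - a') with a = 5/3 + (1/21)*sqrt(721), a' = 5/3 - (1/21)*sqrt(721). At the order-1 pole a set g(γ) = (γ - a)*f(γ) = [5/14 - 6*γ/19] / (γ - a').
Simple pole: residue = g(a) at a = 5/3 + (1/21)*sqrt(721), which is -3/19 - (135/54796)*sqrt(721).
List the singular points by increasing real part (a conjugate pair: the negative imaginary part first).


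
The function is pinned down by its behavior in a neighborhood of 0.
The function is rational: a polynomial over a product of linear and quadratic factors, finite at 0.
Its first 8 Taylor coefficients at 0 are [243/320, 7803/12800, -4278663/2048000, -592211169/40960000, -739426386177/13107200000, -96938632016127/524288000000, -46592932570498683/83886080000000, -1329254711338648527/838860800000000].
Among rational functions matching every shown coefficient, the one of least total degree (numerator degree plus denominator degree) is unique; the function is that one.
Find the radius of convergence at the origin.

No rational of total degree below 6 reproduces all 8 coefficients; solving the [1/5] Pade equations on them gives f(φ) = (1 - 38*φ/9)/((φ + 5/3)*(φ**2 - 5*φ/2 + 8/9)**2), whose expansion matches every shown term.
Denominator factor (φ + 5/3): pole of order 1 at -5/3, modulus 5/3.
Denominator factor (φ**2 - 5*φ/2 + 8/9)^2: discriminant 97/36, real irrational roots 5/4 + (1/12)*sqrt(97) and 5/4 - (1/12)*sqrt(97); poles of order 2, moduli 5/4 + (1/12)*sqrt(97) and 5/4 - (1/12)*sqrt(97).
The radius of convergence is the smallest modulus among the singular points: 5/4 - (1/12)*sqrt(97).

The radius of convergence is 5/4 - (1/12)*sqrt(97).


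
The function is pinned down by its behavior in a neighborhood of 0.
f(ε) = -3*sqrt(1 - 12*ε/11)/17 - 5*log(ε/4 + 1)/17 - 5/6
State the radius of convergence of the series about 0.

Branch term (-3/17)*sqrt(1 - ε/(11/12)): its argument vanishes at ε = 11/12, a square-root branch point, modulus 11/12.
Branch term (-5/17)*log(1 - ε/(-4)): its argument vanishes at ε = -4, a logarithmic branch point, modulus 4.
The radius of convergence is the smallest modulus among the singular points: 11/12.

The radius of convergence is 11/12.


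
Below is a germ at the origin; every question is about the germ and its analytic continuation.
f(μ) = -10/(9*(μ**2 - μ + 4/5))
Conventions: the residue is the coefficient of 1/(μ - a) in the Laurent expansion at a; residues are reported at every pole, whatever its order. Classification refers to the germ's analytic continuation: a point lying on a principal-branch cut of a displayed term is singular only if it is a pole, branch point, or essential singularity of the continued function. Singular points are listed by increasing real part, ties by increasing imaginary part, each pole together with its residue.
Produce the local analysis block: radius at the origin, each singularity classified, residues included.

Denominator factor (μ**2 - μ + 4/5): discriminant -11/5, complex-conjugate roots (1/2) + ((1/10)*sqrt(55))*i and (1/2) - ((1/10)*sqrt(55))*i; poles of order 1, moduli (2/5)*sqrt(5) and (2/5)*sqrt(5).
The radius of convergence is the smallest modulus among the singular points: (2/5)*sqrt(5).
The factor μ**2 - μ + 4/5 splits as (μ - a)(μ - a') with a = (1/2) - ((1/10)*sqrt(55))*i, a' = (1/2) + ((1/10)*sqrt(55))*i. At the order-1 pole a set g(μ) = (μ - a)*f(μ) = [-10/9] / (μ - a').
Simple pole: residue = g(a) at a = (1/2) - ((1/10)*sqrt(55))*i, which is -((10/99)*sqrt(55))*i.
The factor μ**2 - μ + 4/5 splits as (μ - a)(μ - a') with a = (1/2) + ((1/10)*sqrt(55))*i, a' = (1/2) - ((1/10)*sqrt(55))*i. At the order-1 pole a set g(μ) = (μ - a)*f(μ) = [-10/9] / (μ - a').
Simple pole: residue = g(a) at a = (1/2) + ((1/10)*sqrt(55))*i, which is ((10/99)*sqrt(55))*i.
List the singular points by increasing real part (a conjugate pair: the negative imaginary part first).

Radius of convergence at 0: (2/5)*sqrt(5).
At (1/2) - ((1/10)*sqrt(55))*i: a pole of order 1; residue -((10/99)*sqrt(55))*i.
At (1/2) + ((1/10)*sqrt(55))*i: a pole of order 1; residue ((10/99)*sqrt(55))*i.


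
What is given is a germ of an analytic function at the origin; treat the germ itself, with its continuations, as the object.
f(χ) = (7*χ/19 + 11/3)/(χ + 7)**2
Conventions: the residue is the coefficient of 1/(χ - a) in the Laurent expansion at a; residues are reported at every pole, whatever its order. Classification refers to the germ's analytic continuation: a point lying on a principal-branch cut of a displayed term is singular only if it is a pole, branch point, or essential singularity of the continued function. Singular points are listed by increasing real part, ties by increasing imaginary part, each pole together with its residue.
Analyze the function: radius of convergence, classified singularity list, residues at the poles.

Radius of convergence at 0: 7.
At -7: a pole of order 2; residue 7/19.

Denominator factor (χ + 7)^2: pole of order 2 at -7, modulus 7.
The radius of convergence is the smallest modulus among the singular points: 7.
At the order-2 pole -7 set g(χ) = (χ - (-7))^2*f(χ) = 7*χ/19 + 11/3.
Order-2 pole: residue = g'(a); g'(-7) = 7/19, so the residue is 7/19.


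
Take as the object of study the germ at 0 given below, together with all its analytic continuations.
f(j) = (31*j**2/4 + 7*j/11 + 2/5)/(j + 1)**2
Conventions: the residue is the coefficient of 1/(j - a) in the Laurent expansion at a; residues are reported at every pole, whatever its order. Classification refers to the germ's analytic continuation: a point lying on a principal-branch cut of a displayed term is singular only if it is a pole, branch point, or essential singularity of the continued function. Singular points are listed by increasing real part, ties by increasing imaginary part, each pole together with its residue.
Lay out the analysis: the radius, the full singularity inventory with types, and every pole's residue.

Radius of convergence at 0: 1.
At -1: a pole of order 2; residue -327/22.

Denominator factor (j + 1)^2: pole of order 2 at -1, modulus 1.
The radius of convergence is the smallest modulus among the singular points: 1.
At the order-2 pole -1 set g(j) = (j - (-1))^2*f(j) = 31*j**2/4 + 7*j/11 + 2/5.
Order-2 pole: residue = g'(a); g'(-1) = -327/22, so the residue is -327/22.


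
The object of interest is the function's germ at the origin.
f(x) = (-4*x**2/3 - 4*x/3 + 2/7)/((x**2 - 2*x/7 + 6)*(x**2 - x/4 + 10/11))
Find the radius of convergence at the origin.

The radius of convergence is (1/11)*sqrt(110).

Denominator factor (x**2 - 2*x/7 + 6): discriminant -1172/49, complex-conjugate roots (1/7) + ((1/7)*sqrt(293))*i and (1/7) - ((1/7)*sqrt(293))*i; poles of order 1, moduli sqrt(6) and sqrt(6).
Denominator factor (x**2 - x/4 + 10/11): discriminant -629/176, complex-conjugate roots (1/8) + ((1/88)*sqrt(6919))*i and (1/8) - ((1/88)*sqrt(6919))*i; poles of order 1, moduli (1/11)*sqrt(110) and (1/11)*sqrt(110).
The radius of convergence is the smallest modulus among the singular points: (1/11)*sqrt(110).


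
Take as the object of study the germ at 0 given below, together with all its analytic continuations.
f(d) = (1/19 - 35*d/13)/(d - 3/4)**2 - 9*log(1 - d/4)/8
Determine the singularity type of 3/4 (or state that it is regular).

The point is a pole of order 2.

The denominator factor d - 3/4 vanishes at 3/4 and appears to the power 2; the numerator there equals -1943/988, nonzero, and no other factor vanishes.
The branch terms are analytic at this point.
Hence a pole whose order is the multiplicity, 2.


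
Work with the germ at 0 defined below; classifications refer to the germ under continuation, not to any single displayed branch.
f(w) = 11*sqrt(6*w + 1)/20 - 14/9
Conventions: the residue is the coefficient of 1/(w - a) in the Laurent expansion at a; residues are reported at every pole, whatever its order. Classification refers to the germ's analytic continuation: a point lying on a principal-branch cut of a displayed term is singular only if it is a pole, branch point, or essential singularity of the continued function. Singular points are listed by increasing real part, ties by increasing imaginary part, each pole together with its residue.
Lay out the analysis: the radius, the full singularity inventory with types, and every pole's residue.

Radius of convergence at 0: 1/6.
At -1/6: an algebraic (square-root) branch point.

Branch term (11/20)*sqrt(1 - w/(-1/6)): its argument vanishes at w = -1/6, a square-root branch point, modulus 1/6.
The radius of convergence is the smallest modulus among the singular points: 1/6.


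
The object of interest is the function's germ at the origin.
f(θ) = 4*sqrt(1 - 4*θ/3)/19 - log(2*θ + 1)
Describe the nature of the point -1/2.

The term (-1)*log(1 - θ/(-1/2)) has argument 1 - -1/2/(-1/2) = 0 at -1/2: a logarithmic (infinitely-sheeted) branch point; the remaining terms are analytic or single-valued there.

The point is a logarithmic branch point.


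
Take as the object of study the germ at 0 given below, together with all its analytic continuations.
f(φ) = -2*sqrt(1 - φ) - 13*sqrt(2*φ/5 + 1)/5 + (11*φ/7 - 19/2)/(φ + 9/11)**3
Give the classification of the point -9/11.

The denominator factor φ + 9/11 vanishes at -9/11 and appears to the power 3; the numerator there equals -151/14, nonzero, and no other factor vanishes.
The branch terms are analytic at this point.
Hence a pole whose order is the multiplicity, 3.

The point is a pole of order 3.


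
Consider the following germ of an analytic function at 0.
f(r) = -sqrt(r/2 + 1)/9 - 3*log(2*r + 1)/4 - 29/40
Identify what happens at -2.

The point is an algebraic (square-root) branch point.

The term (-1/9)*sqrt(1 - r/(-2)) has argument 1 - -2/(-2) = 0 at -2: a square-root (algebraic, two-sheeted) branch point; the remaining terms are analytic or single-valued there.


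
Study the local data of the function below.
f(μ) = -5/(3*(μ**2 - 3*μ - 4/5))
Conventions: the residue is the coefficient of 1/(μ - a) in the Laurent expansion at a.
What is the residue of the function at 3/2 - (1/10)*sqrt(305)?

The residue is (5/183)*sqrt(305).

The factor μ**2 - 3*μ - 4/5 splits as (μ - a)(μ - a') with a = 3/2 - (1/10)*sqrt(305), a' = 3/2 + (1/10)*sqrt(305). At the order-1 pole a set g(μ) = (μ - a)*f(μ) = [-5/3] / (μ - a').
Simple pole: residue = g(a) at a = 3/2 - (1/10)*sqrt(305), which is (5/183)*sqrt(305).


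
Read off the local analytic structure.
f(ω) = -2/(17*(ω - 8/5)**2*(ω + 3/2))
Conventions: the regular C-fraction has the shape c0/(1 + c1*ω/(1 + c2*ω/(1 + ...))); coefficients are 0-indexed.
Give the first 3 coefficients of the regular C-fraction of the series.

The regular C-fraction coefficients are [-25/816, -7/12, -85/112].

Taylor coefficients (expand at 0): a_0 = -25/816, a_1 = -175/9792, a_2 = -11275/470016.
c0 = a_0 = -25/816. Peel one level at a time: if S = 1 + c*ω/S' with S'(0) = 1, then c is the ω-coefficient of S and S' = c*ω/(S - 1).
S_1 = c0/f = 1 + (-7/12)*ω + (-85/192)*ω^2 + ...; c1 = -7/12.
S_2 = c1*ω/(S_1 - 1) = 1 + (-85/112)*ω + ...; c2 = -85/112.


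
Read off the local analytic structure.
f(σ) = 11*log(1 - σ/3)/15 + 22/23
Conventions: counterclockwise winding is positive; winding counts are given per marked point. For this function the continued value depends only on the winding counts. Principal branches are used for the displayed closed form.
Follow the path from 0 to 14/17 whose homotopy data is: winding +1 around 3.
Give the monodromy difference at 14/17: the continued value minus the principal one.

The rational part is single-valued and drops out of the difference; each branch term changes only by its own monodromy.
(11/15)*log(1 - σ/(3)): each positive loop around 3 adds 2*pi*i to the log, so winding +1 contributes (11/15)*(1)*2*pi*i = (22/15)*pi*i.
Summing the contributions at σ = 14/17 gives (22/15)*pi*i.

Continued minus principal equals (22/15)*pi*i.


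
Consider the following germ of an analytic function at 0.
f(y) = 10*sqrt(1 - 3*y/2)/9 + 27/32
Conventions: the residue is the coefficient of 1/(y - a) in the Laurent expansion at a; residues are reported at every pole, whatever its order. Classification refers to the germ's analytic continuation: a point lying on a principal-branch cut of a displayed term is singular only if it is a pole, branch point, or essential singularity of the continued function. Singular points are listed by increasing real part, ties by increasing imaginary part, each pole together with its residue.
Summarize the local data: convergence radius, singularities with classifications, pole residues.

Branch term (10/9)*sqrt(1 - y/(2/3)): its argument vanishes at y = 2/3, a square-root branch point, modulus 2/3.
The radius of convergence is the smallest modulus among the singular points: 2/3.

Radius of convergence at 0: 2/3.
At 2/3: an algebraic (square-root) branch point.


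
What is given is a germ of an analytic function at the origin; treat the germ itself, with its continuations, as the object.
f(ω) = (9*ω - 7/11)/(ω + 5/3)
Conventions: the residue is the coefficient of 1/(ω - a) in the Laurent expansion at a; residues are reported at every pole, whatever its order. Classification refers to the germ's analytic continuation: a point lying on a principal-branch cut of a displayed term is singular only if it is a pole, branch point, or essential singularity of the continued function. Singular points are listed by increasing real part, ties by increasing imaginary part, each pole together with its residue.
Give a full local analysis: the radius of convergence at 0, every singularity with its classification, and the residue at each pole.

Radius of convergence at 0: 5/3.
At -5/3: a pole of order 1; residue -172/11.

Denominator factor (ω + 5/3): pole of order 1 at -5/3, modulus 5/3.
The radius of convergence is the smallest modulus among the singular points: 5/3.
At the order-1 pole -5/3 set g(ω) = (ω - (-5/3))*f(ω) = 9*ω - 7/11.
Simple pole: residue = g(a) at a = -5/3, which is -172/11.


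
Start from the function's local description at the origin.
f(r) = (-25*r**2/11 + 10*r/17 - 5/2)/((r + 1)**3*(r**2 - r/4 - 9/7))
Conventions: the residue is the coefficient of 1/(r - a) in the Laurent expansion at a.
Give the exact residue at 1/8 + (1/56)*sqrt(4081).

The residue is -56950565/187 + (519736245/109021)*sqrt(4081).

The factor r**2 - r/4 - 9/7 splits as (r - a)(r - a') with a = 1/8 + (1/56)*sqrt(4081), a' = 1/8 - (1/56)*sqrt(4081). At the order-1 pole a set g(r) = (r - a)*f(r) = [(-25*r**2/11 + 10*r/17 - 5/2)/(r + 1)**3] / (r - a').
Simple pole: residue = g(a) at a = 1/8 + (1/56)*sqrt(4081), which is -56950565/187 + (519736245/109021)*sqrt(4081).


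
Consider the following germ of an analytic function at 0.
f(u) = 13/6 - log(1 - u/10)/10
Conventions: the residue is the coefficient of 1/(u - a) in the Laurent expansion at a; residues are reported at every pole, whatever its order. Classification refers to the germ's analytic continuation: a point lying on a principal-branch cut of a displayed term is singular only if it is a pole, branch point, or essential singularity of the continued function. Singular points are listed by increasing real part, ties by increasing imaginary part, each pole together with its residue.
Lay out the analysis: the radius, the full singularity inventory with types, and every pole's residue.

Branch term (-1/10)*log(1 - u/(10)): its argument vanishes at u = 10, a logarithmic branch point, modulus 10.
The radius of convergence is the smallest modulus among the singular points: 10.

Radius of convergence at 0: 10.
At 10: a logarithmic branch point.


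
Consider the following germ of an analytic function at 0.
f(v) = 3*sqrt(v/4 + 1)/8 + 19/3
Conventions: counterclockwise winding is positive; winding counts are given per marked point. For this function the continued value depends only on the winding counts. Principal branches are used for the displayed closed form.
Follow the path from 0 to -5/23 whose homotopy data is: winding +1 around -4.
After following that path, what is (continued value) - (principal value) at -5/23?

Continued minus principal equals -(3/184)*sqrt(2001).

The rational part is single-valued and drops out of the difference; each branch term changes only by its own monodromy.
(3/8)*sqrt(1 - v/(-4)): winding +1 is odd, the square root flips sign, contributing -2*(3/8)*sqrt(1 - (-5/23)/(-4)) = -2*(3/8)*sqrt(87/92) = -(3/184)*sqrt(2001).
Summing the contributions at v = -5/23 gives -(3/184)*sqrt(2001).


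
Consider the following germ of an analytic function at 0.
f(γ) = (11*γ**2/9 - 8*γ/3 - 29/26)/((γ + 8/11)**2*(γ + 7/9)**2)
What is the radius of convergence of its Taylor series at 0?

The radius of convergence is 8/11.

Denominator factor (γ + 7/9)^2: pole of order 2 at -7/9, modulus 7/9.
Denominator factor (γ + 8/11)^2: pole of order 2 at -8/11, modulus 8/11.
The radius of convergence is the smallest modulus among the singular points: 8/11.


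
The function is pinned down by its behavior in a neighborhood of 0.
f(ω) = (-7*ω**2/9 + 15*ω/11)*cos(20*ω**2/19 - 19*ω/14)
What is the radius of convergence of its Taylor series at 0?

The factor cos(20*ω**2/19 - 19*ω/14) is entire and contributes no finite singular point.
The polynomial part has no poles.
No finite singular points: the Taylor series at 0 converges everywhere.

The radius of convergence is infinite.


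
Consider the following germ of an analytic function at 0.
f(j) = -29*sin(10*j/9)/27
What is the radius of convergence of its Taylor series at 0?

The factor sin(10*j/9) is entire and contributes no finite singular point.
The polynomial part has no poles.
No finite singular points: the Taylor series at 0 converges everywhere.

The radius of convergence is infinite.


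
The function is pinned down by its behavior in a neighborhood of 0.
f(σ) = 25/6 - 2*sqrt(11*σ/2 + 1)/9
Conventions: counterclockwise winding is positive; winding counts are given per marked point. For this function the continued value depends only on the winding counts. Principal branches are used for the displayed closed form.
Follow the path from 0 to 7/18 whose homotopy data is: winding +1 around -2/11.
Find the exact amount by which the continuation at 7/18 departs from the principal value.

Continued minus principal equals (2/27)*sqrt(113).

The rational part is single-valued and drops out of the difference; each branch term changes only by its own monodromy.
(-2/9)*sqrt(1 - σ/(-2/11)): winding +1 is odd, the square root flips sign, contributing -2*(-2/9)*sqrt(1 - (7/18)/(-2/11)) = -2*(-2/9)*sqrt(113/36) = (2/27)*sqrt(113).
Summing the contributions at σ = 7/18 gives (2/27)*sqrt(113).


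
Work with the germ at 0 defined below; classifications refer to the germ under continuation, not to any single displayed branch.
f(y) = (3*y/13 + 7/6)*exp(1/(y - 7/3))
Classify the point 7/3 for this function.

The exponent 1/(y - (7/3)) has a pole at 7/3, so exp(1/(y - (7/3))) takes every nonzero value near it: an essential singularity (not a pole of any order).

The point is an essential singularity.


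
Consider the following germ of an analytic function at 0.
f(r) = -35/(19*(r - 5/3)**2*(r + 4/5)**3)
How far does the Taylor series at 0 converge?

Denominator factor (r + 4/5)^3: pole of order 3 at -4/5, modulus 4/5.
Denominator factor (r - 5/3)^2: pole of order 2 at 5/3, modulus 5/3.
The radius of convergence is the smallest modulus among the singular points: 4/5.

The radius of convergence is 4/5.


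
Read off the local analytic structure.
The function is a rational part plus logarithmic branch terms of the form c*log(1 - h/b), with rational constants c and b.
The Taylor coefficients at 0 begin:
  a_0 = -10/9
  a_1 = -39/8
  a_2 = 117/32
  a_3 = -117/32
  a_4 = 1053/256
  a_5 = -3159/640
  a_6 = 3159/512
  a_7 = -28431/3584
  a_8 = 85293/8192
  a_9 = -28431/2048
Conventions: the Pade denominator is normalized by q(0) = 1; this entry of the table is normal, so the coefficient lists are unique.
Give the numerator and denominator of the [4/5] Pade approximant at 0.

The Pade approximant has numerator coefficients [-10/9, -389111/45576, -1666763/101280, -2602217/236320, -575459/270080]; denominator coefficients [1, 10433/3165, 15357/4220, 11079/7385, 39051/236320, -3159/1181600].

Taylor coefficients needed (read off): a_0 = -10/9, a_1 = -39/8, a_2 = 117/32, a_3 = -117/32, a_4 = 1053/256, a_5 = -3159/640, a_6 = 3159/512, a_7 = -28431/3584, a_8 = 85293/8192, a_9 = -28431/2048.
Write the denominator as Q(h) = 1 + q1*h + q2*h^2 + q3*h^3 + q4*h^4 + q5*h^5. Requiring Q*f - P = O(h^10) with deg P <= 4 kills the coefficients of h^5..h^9 in Q*f:
  h^5: a_5 + q1*a_4 + q2*a_3 + q3*a_2 + q4*a_1 + q5*a_0 = 0, i.e. -3159/640 + (1053/256)*q1 + (-117/32)*q2 + (117/32)*q3 + (-39/8)*q4 + (-10/9)*q5 = 0.
  h^6: a_6 + q1*a_5 + q2*a_4 + q3*a_3 + q4*a_2 + q5*a_1 = 0, i.e. 3159/512 + (-3159/640)*q1 + (1053/256)*q2 + (-117/32)*q3 + (117/32)*q4 + (-39/8)*q5 = 0.
  h^7: a_7 + q1*a_6 + q2*a_5 + q3*a_4 + q4*a_3 + q5*a_2 = 0, i.e. -28431/3584 + (3159/512)*q1 + (-3159/640)*q2 + (1053/256)*q3 + (-117/32)*q4 + (117/32)*q5 = 0.
  h^8: a_8 + q1*a_7 + q2*a_6 + q3*a_5 + q4*a_4 + q5*a_3 = 0, i.e. 85293/8192 + (-28431/3584)*q1 + (3159/512)*q2 + (-3159/640)*q3 + (1053/256)*q4 + (-117/32)*q5 = 0.
  h^9: a_9 + q1*a_8 + q2*a_7 + q3*a_6 + q4*a_5 + q5*a_4 = 0, i.e. -28431/2048 + (85293/8192)*q1 + (-28431/3584)*q2 + (3159/512)*q3 + (-3159/640)*q4 + (1053/256)*q5 = 0.
Solving this linear system: q1 = 10433/3165, q2 = 15357/4220, q3 = 11079/7385, q4 = 39051/236320, q5 = -3159/1181600.
The numerator is Q*f truncated at degree 4: P0 = a_0 = -10/9; P1 = a_1 + q1*a_0 = -389111/45576; P2 = a_2 + q1*a_1 + q2*a_0 = -1666763/101280; P3 = a_3 + q1*a_2 + q2*a_1 + q3*a_0 = -2602217/236320; P4 = a_4 + q1*a_3 + q2*a_2 + q3*a_1 + q4*a_0 = -575459/270080.


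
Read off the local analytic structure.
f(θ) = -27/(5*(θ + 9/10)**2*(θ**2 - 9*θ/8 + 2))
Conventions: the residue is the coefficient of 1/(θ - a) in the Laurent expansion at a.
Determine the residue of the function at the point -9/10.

The residue is -2527200/2337841.

At the order-2 pole -9/10 set g(θ) = (θ - (-9/10))^2*f(θ) = -27/(5*(θ**2 - 9*θ/8 + 2)).
Order-2 pole: residue = g'(a); g'(-9/10) = -2527200/2337841, so the residue is -2527200/2337841.


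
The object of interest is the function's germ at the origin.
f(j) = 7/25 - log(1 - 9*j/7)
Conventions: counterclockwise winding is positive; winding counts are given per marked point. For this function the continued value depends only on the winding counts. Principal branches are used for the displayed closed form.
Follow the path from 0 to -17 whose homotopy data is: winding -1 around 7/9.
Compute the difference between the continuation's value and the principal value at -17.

The rational part is single-valued and drops out of the difference; each branch term changes only by its own monodromy.
(-1)*log(1 - j/(7/9)): each positive loop around 7/9 adds 2*pi*i to the log, so winding -1 contributes (-1)*(-1)*2*pi*i = (2)*pi*i.
Summing the contributions at j = -17 gives (2)*pi*i.

Continued minus principal equals (2)*pi*i.


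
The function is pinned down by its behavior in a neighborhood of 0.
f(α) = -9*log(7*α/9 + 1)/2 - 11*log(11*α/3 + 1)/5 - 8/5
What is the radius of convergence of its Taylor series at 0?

The radius of convergence is 3/11.

Branch term (-9/2)*log(1 - α/(-9/7)): its argument vanishes at α = -9/7, a logarithmic branch point, modulus 9/7.
Branch term (-11/5)*log(1 - α/(-3/11)): its argument vanishes at α = -3/11, a logarithmic branch point, modulus 3/11.
The radius of convergence is the smallest modulus among the singular points: 3/11.


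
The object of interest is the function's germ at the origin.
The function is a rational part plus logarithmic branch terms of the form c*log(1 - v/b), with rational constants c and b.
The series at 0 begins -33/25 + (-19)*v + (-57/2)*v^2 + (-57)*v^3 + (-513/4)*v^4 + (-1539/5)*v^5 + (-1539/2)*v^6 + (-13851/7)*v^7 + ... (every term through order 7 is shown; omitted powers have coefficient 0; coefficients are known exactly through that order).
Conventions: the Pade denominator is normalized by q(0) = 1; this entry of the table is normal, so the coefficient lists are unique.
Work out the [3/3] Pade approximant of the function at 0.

The Pade approximant has numerator coefficients [-33/25, -653/50, 6234/125, -3696/125]; denominator coefficients [1, -9/2, 27/5, -27/20].

Taylor coefficients needed (read off): a_0 = -33/25, a_1 = -19, a_2 = -57/2, a_3 = -57, a_4 = -513/4, a_5 = -1539/5, a_6 = -1539/2.
Write the denominator as Q(v) = 1 + q1*v + q2*v^2 + q3*v^3. Requiring Q*f - P = O(v^7) with deg P <= 3 kills the coefficients of v^4..v^6 in Q*f:
  v^4: a_4 + q1*a_3 + q2*a_2 + q3*a_1 = 0, i.e. -513/4 + (-57)*q1 + (-57/2)*q2 + (-19)*q3 = 0.
  v^5: a_5 + q1*a_4 + q2*a_3 + q3*a_2 = 0, i.e. -1539/5 + (-513/4)*q1 + (-57)*q2 + (-57/2)*q3 = 0.
  v^6: a_6 + q1*a_5 + q2*a_4 + q3*a_3 = 0, i.e. -1539/2 + (-1539/5)*q1 + (-513/4)*q2 + (-57)*q3 = 0.
Solving this linear system: q1 = -9/2, q2 = 27/5, q3 = -27/20.
The numerator is Q*f truncated at degree 3: P0 = a_0 = -33/25; P1 = a_1 + q1*a_0 = -653/50; P2 = a_2 + q1*a_1 + q2*a_0 = 6234/125; P3 = a_3 + q1*a_2 + q2*a_1 + q3*a_0 = -3696/125.


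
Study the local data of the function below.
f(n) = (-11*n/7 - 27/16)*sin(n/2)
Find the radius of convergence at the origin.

The radius of convergence is infinite.

The factor sin(n/2) is entire and contributes no finite singular point.
The polynomial part has no poles.
No finite singular points: the Taylor series at 0 converges everywhere.


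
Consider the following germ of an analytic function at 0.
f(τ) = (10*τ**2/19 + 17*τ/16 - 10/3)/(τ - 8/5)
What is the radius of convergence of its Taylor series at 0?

Denominator factor (τ - 8/5): pole of order 1 at 8/5, modulus 8/5.
The radius of convergence is the smallest modulus among the singular points: 8/5.

The radius of convergence is 8/5.


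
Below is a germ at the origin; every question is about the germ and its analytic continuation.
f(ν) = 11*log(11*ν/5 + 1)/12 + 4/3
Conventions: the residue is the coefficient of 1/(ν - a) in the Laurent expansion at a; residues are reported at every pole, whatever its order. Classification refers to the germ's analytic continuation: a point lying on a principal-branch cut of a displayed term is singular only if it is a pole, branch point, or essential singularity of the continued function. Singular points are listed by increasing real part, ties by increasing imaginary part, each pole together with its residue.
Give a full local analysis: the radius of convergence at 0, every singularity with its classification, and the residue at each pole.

Radius of convergence at 0: 5/11.
At -5/11: a logarithmic branch point.

Branch term (11/12)*log(1 - ν/(-5/11)): its argument vanishes at ν = -5/11, a logarithmic branch point, modulus 5/11.
The radius of convergence is the smallest modulus among the singular points: 5/11.


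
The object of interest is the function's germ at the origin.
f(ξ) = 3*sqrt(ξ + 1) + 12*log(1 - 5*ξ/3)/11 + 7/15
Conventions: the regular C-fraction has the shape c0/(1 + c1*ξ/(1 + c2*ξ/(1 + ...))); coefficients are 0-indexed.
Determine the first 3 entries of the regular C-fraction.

The regular C-fraction coefficients are [52/15, 105/1144, -144919/24024].

Taylor coefficients (expand at 0): a_0 = 52/15, a_1 = -7/22, a_2 = -499/264.
c0 = a_0 = 52/15. Peel one level at a time: if S = 1 + c*ξ/S' with S'(0) = 1, then c is the ξ-coefficient of S and S' = c*ξ/(S - 1).
S_1 = c0/f = 1 + (105/1144)*ξ + (724595/1308736)*ξ^2 + ...; c1 = 105/1144.
S_2 = c1*ξ/(S_1 - 1) = 1 + (-144919/24024)*ξ + ...; c2 = -144919/24024.


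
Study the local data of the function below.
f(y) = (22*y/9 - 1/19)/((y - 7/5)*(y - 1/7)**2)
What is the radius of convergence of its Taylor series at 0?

Denominator factor (y - 7/5): pole of order 1 at 7/5, modulus 7/5.
Denominator factor (y - 1/7)^2: pole of order 2 at 1/7, modulus 1/7.
The radius of convergence is the smallest modulus among the singular points: 1/7.

The radius of convergence is 1/7.


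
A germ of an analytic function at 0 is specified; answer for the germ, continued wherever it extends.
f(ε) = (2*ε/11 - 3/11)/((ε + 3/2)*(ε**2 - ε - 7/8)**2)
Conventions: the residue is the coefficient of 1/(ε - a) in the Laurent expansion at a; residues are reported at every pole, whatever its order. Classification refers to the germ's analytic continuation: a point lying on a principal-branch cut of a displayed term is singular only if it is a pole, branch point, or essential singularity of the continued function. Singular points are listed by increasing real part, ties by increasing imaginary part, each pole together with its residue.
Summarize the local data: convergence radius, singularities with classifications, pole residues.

Radius of convergence at 0: -1/2 + (3/4)*sqrt(2).
At -3/2: a pole of order 1; residue -384/5819.
At 1/2 - (3/4)*sqrt(2): a pole of order 2; residue 192/5819 + (2312/157113)*sqrt(2).
At 1/2 + (3/4)*sqrt(2): a pole of order 2; residue 192/5819 - (2312/157113)*sqrt(2).

Denominator factor (ε**2 - ε - 7/8)^2: discriminant 9/2, real irrational roots 1/2 + (3/4)*sqrt(2) and 1/2 - (3/4)*sqrt(2); poles of order 2, moduli 1/2 + (3/4)*sqrt(2) and -1/2 + (3/4)*sqrt(2).
Denominator factor (ε + 3/2): pole of order 1 at -3/2, modulus 3/2.
The radius of convergence is the smallest modulus among the singular points: -1/2 + (3/4)*sqrt(2).
At the order-1 pole -3/2 set g(ε) = (ε - (-3/2))*f(ε) = (2*ε/11 - 3/11)/(ε**2 - ε - 7/8)**2.
Simple pole: residue = g(a) at a = -3/2, which is -384/5819.
The factor ε**2 - ε - 7/8 splits as (ε - a)(ε - a') with a = 1/2 - (3/4)*sqrt(2), a' = 1/2 + (3/4)*sqrt(2). At the order-2 pole a set g(ε) = (ε - a)^2*f(ε) = [(2*ε/11 - 3/11)/(ε + 3/2)] / (ε - a')^2.
Order-2 pole: residue = g'(a); g'(1/2 - (3/4)*sqrt(2)) = 192/5819 + (2312/157113)*sqrt(2), so the residue is 192/5819 + (2312/157113)*sqrt(2).
The factor ε**2 - ε - 7/8 splits as (ε - a)(ε - a') with a = 1/2 + (3/4)*sqrt(2), a' = 1/2 - (3/4)*sqrt(2). At the order-2 pole a set g(ε) = (ε - a)^2*f(ε) = [(2*ε/11 - 3/11)/(ε + 3/2)] / (ε - a')^2.
Order-2 pole: residue = g'(a); g'(1/2 + (3/4)*sqrt(2)) = 192/5819 - (2312/157113)*sqrt(2), so the residue is 192/5819 - (2312/157113)*sqrt(2).
List the singular points by increasing real part (a conjugate pair: the negative imaginary part first).


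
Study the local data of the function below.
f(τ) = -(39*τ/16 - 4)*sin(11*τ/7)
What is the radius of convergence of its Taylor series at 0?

The radius of convergence is infinite.

The factor -sin(11*τ/7) is entire and contributes no finite singular point.
The polynomial part has no poles.
No finite singular points: the Taylor series at 0 converges everywhere.


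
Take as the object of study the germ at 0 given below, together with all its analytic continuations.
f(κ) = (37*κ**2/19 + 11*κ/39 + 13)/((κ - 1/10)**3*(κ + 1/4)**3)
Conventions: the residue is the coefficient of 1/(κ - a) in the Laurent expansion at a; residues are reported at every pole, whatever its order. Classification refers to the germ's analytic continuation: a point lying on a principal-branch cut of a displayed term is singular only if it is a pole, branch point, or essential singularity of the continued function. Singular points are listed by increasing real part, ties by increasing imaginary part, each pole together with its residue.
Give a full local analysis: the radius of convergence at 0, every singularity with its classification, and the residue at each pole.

Denominator factor (κ + 1/4)^3: pole of order 3 at -1/4, modulus 1/4.
Denominator factor (κ - 1/10)^3: pole of order 3 at 1/10, modulus 1/10.
The radius of convergence is the smallest modulus among the singular points: 1/10.
At the order-3 pole -1/4 set g(κ) = (κ - (-1/4))^3*f(κ) = (37*κ**2/19 + 11*κ/39 + 13)/(κ - 1/10)**3.
Order-3 pole: residue = g''(a)/2; g''(-1/4) = -17573872000/593047, so the residue is -8786936000/593047.
At the order-3 pole 1/10 set g(κ) = (κ - (1/10))^3*f(κ) = (37*κ**2/19 + 11*κ/39 + 13)/(κ + 1/4)**3.
Order-3 pole: residue = g''(a)/2; g''(1/10) = 17573872000/593047, so the residue is 8786936000/593047.
List the singular points by increasing real part (a conjugate pair: the negative imaginary part first).

Radius of convergence at 0: 1/10.
At -1/4: a pole of order 3; residue -8786936000/593047.
At 1/10: a pole of order 3; residue 8786936000/593047.


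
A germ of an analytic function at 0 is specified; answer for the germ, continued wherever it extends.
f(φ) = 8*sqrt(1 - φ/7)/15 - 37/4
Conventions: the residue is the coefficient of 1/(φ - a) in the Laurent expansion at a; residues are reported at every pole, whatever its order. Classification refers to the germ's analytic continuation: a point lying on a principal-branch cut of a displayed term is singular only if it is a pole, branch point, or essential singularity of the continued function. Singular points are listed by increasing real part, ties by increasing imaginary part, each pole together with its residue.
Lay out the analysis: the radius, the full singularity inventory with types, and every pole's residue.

Radius of convergence at 0: 7.
At 7: an algebraic (square-root) branch point.

Branch term (8/15)*sqrt(1 - φ/(7)): its argument vanishes at φ = 7, a square-root branch point, modulus 7.
The radius of convergence is the smallest modulus among the singular points: 7.


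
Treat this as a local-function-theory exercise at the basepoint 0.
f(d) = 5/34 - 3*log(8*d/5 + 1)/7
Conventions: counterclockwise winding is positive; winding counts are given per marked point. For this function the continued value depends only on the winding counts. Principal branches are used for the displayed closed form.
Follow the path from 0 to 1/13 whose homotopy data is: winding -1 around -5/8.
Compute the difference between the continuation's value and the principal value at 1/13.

The rational part is single-valued and drops out of the difference; each branch term changes only by its own monodromy.
(-3/7)*log(1 - d/(-5/8)): each positive loop around -5/8 adds 2*pi*i to the log, so winding -1 contributes (-3/7)*(-1)*2*pi*i = (6/7)*pi*i.
Summing the contributions at d = 1/13 gives (6/7)*pi*i.

Continued minus principal equals (6/7)*pi*i.


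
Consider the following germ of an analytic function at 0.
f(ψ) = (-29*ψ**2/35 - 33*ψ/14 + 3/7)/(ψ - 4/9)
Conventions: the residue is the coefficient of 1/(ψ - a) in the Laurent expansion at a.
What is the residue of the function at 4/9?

The residue is -317/405.

At the order-1 pole 4/9 set g(ψ) = (ψ - (4/9))*f(ψ) = -29*ψ**2/35 - 33*ψ/14 + 3/7.
Simple pole: residue = g(a) at a = 4/9, which is -317/405.


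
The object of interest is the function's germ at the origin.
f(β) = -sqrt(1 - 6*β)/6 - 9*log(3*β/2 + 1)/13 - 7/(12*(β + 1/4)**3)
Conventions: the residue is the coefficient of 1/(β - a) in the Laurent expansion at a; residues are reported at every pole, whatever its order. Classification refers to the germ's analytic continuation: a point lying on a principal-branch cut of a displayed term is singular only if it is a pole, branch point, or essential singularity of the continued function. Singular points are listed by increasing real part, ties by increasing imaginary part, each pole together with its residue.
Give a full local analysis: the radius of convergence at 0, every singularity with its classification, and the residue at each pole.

Radius of convergence at 0: 1/6.
At -2/3: a logarithmic branch point.
At -1/4: a pole of order 3; residue 0.
At 1/6: an algebraic (square-root) branch point.

Denominator factor (β + 1/4)^3: pole of order 3 at -1/4, modulus 1/4.
Branch term (-9/13)*log(1 - β/(-2/3)): its argument vanishes at β = -2/3, a logarithmic branch point, modulus 2/3.
Branch term (-1/6)*sqrt(1 - β/(1/6)): its argument vanishes at β = 1/6, a square-root branch point, modulus 1/6.
The radius of convergence is the smallest modulus among the singular points: 1/6.
The branch terms are analytic at -1/4 and contribute nothing to the residue; only the rational part matters.
At the order-3 pole -1/4 set g(β) = (β - (-1/4))^3*(rational part) = -7/12.
Order-3 pole: residue = g''(a)/2; g''(-1/4) = 0, so the residue is 0.
List the singular points by increasing real part (a conjugate pair: the negative imaginary part first).


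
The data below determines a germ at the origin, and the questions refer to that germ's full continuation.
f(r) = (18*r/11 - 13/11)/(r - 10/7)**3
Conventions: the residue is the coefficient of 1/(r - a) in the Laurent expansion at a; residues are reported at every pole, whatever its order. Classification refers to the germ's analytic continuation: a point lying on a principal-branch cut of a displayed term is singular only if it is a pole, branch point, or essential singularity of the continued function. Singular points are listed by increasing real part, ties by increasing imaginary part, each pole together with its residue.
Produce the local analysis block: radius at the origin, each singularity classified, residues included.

Denominator factor (r - 10/7)^3: pole of order 3 at 10/7, modulus 10/7.
The radius of convergence is the smallest modulus among the singular points: 10/7.
At the order-3 pole 10/7 set g(r) = (r - (10/7))^3*f(r) = 18*r/11 - 13/11.
Order-3 pole: residue = g''(a)/2; g''(10/7) = 0, so the residue is 0.

Radius of convergence at 0: 10/7.
At 10/7: a pole of order 3; residue 0.


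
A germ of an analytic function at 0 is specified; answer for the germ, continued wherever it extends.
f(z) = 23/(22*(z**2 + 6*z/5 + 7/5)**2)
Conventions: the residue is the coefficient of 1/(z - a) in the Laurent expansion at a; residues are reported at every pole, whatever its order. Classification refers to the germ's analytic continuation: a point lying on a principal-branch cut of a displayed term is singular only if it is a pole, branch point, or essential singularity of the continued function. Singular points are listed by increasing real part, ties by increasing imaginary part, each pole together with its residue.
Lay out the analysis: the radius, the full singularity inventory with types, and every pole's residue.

Radius of convergence at 0: (1/5)*sqrt(35).
At (-3/5) - ((1/5)*sqrt(26))*i: a pole of order 2; residue ((2875/59488)*sqrt(26))*i.
At (-3/5) + ((1/5)*sqrt(26))*i: a pole of order 2; residue -((2875/59488)*sqrt(26))*i.

Denominator factor (z**2 + 6*z/5 + 7/5)^2: discriminant -104/25, complex-conjugate roots (-3/5) + ((1/5)*sqrt(26))*i and (-3/5) - ((1/5)*sqrt(26))*i; poles of order 2, moduli (1/5)*sqrt(35) and (1/5)*sqrt(35).
The radius of convergence is the smallest modulus among the singular points: (1/5)*sqrt(35).
The factor z**2 + 6*z/5 + 7/5 splits as (z - a)(z - a') with a = (-3/5) - ((1/5)*sqrt(26))*i, a' = (-3/5) + ((1/5)*sqrt(26))*i. At the order-2 pole a set g(z) = (z - a)^2*f(z) = [23/22] / (z - a')^2.
Order-2 pole: residue = g'(a); g'((-3/5) - ((1/5)*sqrt(26))*i) = ((2875/59488)*sqrt(26))*i, so the residue is ((2875/59488)*sqrt(26))*i.
The factor z**2 + 6*z/5 + 7/5 splits as (z - a)(z - a') with a = (-3/5) + ((1/5)*sqrt(26))*i, a' = (-3/5) - ((1/5)*sqrt(26))*i. At the order-2 pole a set g(z) = (z - a)^2*f(z) = [23/22] / (z - a')^2.
Order-2 pole: residue = g'(a); g'((-3/5) + ((1/5)*sqrt(26))*i) = -((2875/59488)*sqrt(26))*i, so the residue is -((2875/59488)*sqrt(26))*i.
List the singular points by increasing real part (a conjugate pair: the negative imaginary part first).
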